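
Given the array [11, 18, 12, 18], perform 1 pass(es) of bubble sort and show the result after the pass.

After pass 1: [11, 12, 18, 18] (1 swaps)
Total swaps: 1


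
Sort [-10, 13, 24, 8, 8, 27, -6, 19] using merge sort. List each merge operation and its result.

Divide and conquer:
  Merge [-10] + [13] -> [-10, 13]
  Merge [24] + [8] -> [8, 24]
  Merge [-10, 13] + [8, 24] -> [-10, 8, 13, 24]
  Merge [8] + [27] -> [8, 27]
  Merge [-6] + [19] -> [-6, 19]
  Merge [8, 27] + [-6, 19] -> [-6, 8, 19, 27]
  Merge [-10, 8, 13, 24] + [-6, 8, 19, 27] -> [-10, -6, 8, 8, 13, 19, 24, 27]


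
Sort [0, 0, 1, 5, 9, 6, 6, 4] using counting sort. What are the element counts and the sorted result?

Count array: [2, 1, 0, 0, 1, 1, 2, 0, 0, 1]
(count[i] = number of elements equal to i)
Cumulative count: [2, 3, 3, 3, 4, 5, 7, 7, 7, 8]
Sorted: [0, 0, 1, 4, 5, 6, 6, 9]


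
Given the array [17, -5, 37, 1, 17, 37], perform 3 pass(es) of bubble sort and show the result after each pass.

After pass 1: [-5, 17, 1, 17, 37, 37] (3 swaps)
After pass 2: [-5, 1, 17, 17, 37, 37] (1 swaps)
After pass 3: [-5, 1, 17, 17, 37, 37] (0 swaps)
Total swaps: 4


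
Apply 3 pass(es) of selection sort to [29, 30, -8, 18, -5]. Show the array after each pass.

Pass 1: Select minimum -8 at index 2, swap -> [-8, 30, 29, 18, -5]
Pass 2: Select minimum -5 at index 4, swap -> [-8, -5, 29, 18, 30]
Pass 3: Select minimum 18 at index 3, swap -> [-8, -5, 18, 29, 30]


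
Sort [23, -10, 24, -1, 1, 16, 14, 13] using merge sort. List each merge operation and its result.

Divide and conquer:
  Merge [23] + [-10] -> [-10, 23]
  Merge [24] + [-1] -> [-1, 24]
  Merge [-10, 23] + [-1, 24] -> [-10, -1, 23, 24]
  Merge [1] + [16] -> [1, 16]
  Merge [14] + [13] -> [13, 14]
  Merge [1, 16] + [13, 14] -> [1, 13, 14, 16]
  Merge [-10, -1, 23, 24] + [1, 13, 14, 16] -> [-10, -1, 1, 13, 14, 16, 23, 24]


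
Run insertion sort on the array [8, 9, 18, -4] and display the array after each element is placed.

First element 8 is already 'sorted'
Insert 9: shifted 0 elements -> [8, 9, 18, -4]
Insert 18: shifted 0 elements -> [8, 9, 18, -4]
Insert -4: shifted 3 elements -> [-4, 8, 9, 18]


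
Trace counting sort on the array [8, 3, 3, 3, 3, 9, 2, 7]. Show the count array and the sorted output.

Count array: [0, 0, 1, 4, 0, 0, 0, 1, 1, 1]
(count[i] = number of elements equal to i)
Cumulative count: [0, 0, 1, 5, 5, 5, 5, 6, 7, 8]
Sorted: [2, 3, 3, 3, 3, 7, 8, 9]


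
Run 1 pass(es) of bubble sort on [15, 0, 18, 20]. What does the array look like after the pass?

After pass 1: [0, 15, 18, 20] (1 swaps)
Total swaps: 1


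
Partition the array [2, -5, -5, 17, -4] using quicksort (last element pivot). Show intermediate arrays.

Partition 1: pivot=-4 at index 2 -> [-5, -5, -4, 17, 2]
Partition 2: pivot=-5 at index 1 -> [-5, -5, -4, 17, 2]
Partition 3: pivot=2 at index 3 -> [-5, -5, -4, 2, 17]


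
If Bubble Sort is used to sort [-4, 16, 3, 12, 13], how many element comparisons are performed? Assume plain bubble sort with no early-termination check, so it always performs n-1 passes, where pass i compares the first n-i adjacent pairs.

Pass 1: compare adjacent pairs (0,1)..(3,4) = 4 comparison(s), 3 swap(s) -> [-4, 3, 12, 13, 16]
Pass 2: compare adjacent pairs (0,1)..(2,3) = 3 comparison(s), 0 swap(s) -> [-4, 3, 12, 13, 16]
Pass 3: compare adjacent pairs (0,1)..(1,2) = 2 comparison(s), 0 swap(s) -> [-4, 3, 12, 13, 16]
Pass 4: compare adjacent pairs (0,1)..(0,1) = 1 comparison(s), 0 swap(s) -> [-4, 3, 12, 13, 16]
Total comparisons: 4 + 3 + 2 + 1 = 10


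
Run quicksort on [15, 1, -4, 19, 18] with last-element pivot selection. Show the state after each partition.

Partition 1: pivot=18 at index 3 -> [15, 1, -4, 18, 19]
Partition 2: pivot=-4 at index 0 -> [-4, 1, 15, 18, 19]
Partition 3: pivot=15 at index 2 -> [-4, 1, 15, 18, 19]


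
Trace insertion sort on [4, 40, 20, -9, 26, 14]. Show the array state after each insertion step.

First element 4 is already 'sorted'
Insert 40: shifted 0 elements -> [4, 40, 20, -9, 26, 14]
Insert 20: shifted 1 elements -> [4, 20, 40, -9, 26, 14]
Insert -9: shifted 3 elements -> [-9, 4, 20, 40, 26, 14]
Insert 26: shifted 1 elements -> [-9, 4, 20, 26, 40, 14]
Insert 14: shifted 3 elements -> [-9, 4, 14, 20, 26, 40]


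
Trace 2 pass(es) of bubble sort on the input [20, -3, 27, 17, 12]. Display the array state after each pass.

After pass 1: [-3, 20, 17, 12, 27] (3 swaps)
After pass 2: [-3, 17, 12, 20, 27] (2 swaps)
Total swaps: 5


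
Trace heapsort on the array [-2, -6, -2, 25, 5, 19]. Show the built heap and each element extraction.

Build heap: [25, 5, 19, -6, -2, -2]
Extract 25: [19, 5, -2, -6, -2, 25]
Extract 19: [5, -2, -2, -6, 19, 25]
Extract 5: [-2, -6, -2, 5, 19, 25]
Extract -2: [-2, -6, -2, 5, 19, 25]
Extract -2: [-6, -2, -2, 5, 19, 25]


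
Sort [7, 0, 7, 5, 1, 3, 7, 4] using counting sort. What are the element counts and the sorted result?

Count array: [1, 1, 0, 1, 1, 1, 0, 3]
(count[i] = number of elements equal to i)
Cumulative count: [1, 2, 2, 3, 4, 5, 5, 8]
Sorted: [0, 1, 3, 4, 5, 7, 7, 7]


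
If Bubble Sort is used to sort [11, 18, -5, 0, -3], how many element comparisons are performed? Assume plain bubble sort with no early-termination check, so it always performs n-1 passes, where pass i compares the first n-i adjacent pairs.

Pass 1: compare adjacent pairs (0,1)..(3,4) = 4 comparison(s), 3 swap(s) -> [11, -5, 0, -3, 18]
Pass 2: compare adjacent pairs (0,1)..(2,3) = 3 comparison(s), 3 swap(s) -> [-5, 0, -3, 11, 18]
Pass 3: compare adjacent pairs (0,1)..(1,2) = 2 comparison(s), 1 swap(s) -> [-5, -3, 0, 11, 18]
Pass 4: compare adjacent pairs (0,1)..(0,1) = 1 comparison(s), 0 swap(s) -> [-5, -3, 0, 11, 18]
Total comparisons: 4 + 3 + 2 + 1 = 10


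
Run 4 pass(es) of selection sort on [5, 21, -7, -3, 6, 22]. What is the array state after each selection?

Pass 1: Select minimum -7 at index 2, swap -> [-7, 21, 5, -3, 6, 22]
Pass 2: Select minimum -3 at index 3, swap -> [-7, -3, 5, 21, 6, 22]
Pass 3: Select minimum 5 at index 2, swap -> [-7, -3, 5, 21, 6, 22]
Pass 4: Select minimum 6 at index 4, swap -> [-7, -3, 5, 6, 21, 22]


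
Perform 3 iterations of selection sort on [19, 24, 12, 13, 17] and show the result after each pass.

Pass 1: Select minimum 12 at index 2, swap -> [12, 24, 19, 13, 17]
Pass 2: Select minimum 13 at index 3, swap -> [12, 13, 19, 24, 17]
Pass 3: Select minimum 17 at index 4, swap -> [12, 13, 17, 24, 19]


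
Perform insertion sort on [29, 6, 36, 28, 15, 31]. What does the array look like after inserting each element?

First element 29 is already 'sorted'
Insert 6: shifted 1 elements -> [6, 29, 36, 28, 15, 31]
Insert 36: shifted 0 elements -> [6, 29, 36, 28, 15, 31]
Insert 28: shifted 2 elements -> [6, 28, 29, 36, 15, 31]
Insert 15: shifted 3 elements -> [6, 15, 28, 29, 36, 31]
Insert 31: shifted 1 elements -> [6, 15, 28, 29, 31, 36]


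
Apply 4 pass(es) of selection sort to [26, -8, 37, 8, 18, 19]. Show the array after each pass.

Pass 1: Select minimum -8 at index 1, swap -> [-8, 26, 37, 8, 18, 19]
Pass 2: Select minimum 8 at index 3, swap -> [-8, 8, 37, 26, 18, 19]
Pass 3: Select minimum 18 at index 4, swap -> [-8, 8, 18, 26, 37, 19]
Pass 4: Select minimum 19 at index 5, swap -> [-8, 8, 18, 19, 37, 26]


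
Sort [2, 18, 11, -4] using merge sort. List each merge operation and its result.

Divide and conquer:
  Merge [2] + [18] -> [2, 18]
  Merge [11] + [-4] -> [-4, 11]
  Merge [2, 18] + [-4, 11] -> [-4, 2, 11, 18]


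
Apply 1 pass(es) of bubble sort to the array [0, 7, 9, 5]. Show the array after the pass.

After pass 1: [0, 7, 5, 9] (1 swaps)
Total swaps: 1


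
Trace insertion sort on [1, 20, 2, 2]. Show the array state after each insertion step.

First element 1 is already 'sorted'
Insert 20: shifted 0 elements -> [1, 20, 2, 2]
Insert 2: shifted 1 elements -> [1, 2, 20, 2]
Insert 2: shifted 1 elements -> [1, 2, 2, 20]


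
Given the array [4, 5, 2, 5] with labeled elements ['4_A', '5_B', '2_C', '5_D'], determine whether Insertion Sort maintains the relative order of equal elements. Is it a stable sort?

Trace Insertion Sort on the labeled array (the key is the number; the letter only tracks identity):
  Insert 5_B at index 1: [4_A, 5_B, 2_C, 5_D]
  Insert 2_C at index 0: [2_C, 4_A, 5_B, 5_D]
  Insert 5_D at index 3: [2_C, 4_A, 5_B, 5_D]
Final order: [2_C, 4_A, 5_B, 5_D]
Equal keys:
  value 5: originally 5_B, 5_D; after sorting 5_B, 5_D -> order preserved
All equal keys kept their original relative order. Insertion Sort is stable: elements are shifted only while they are strictly greater than the key, so a key is inserted after any equal elements already placed.
Answer: Stable


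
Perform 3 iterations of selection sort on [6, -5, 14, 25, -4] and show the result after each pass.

Pass 1: Select minimum -5 at index 1, swap -> [-5, 6, 14, 25, -4]
Pass 2: Select minimum -4 at index 4, swap -> [-5, -4, 14, 25, 6]
Pass 3: Select minimum 6 at index 4, swap -> [-5, -4, 6, 25, 14]


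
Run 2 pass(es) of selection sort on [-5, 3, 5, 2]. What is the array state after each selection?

Pass 1: Select minimum -5 at index 0, swap -> [-5, 3, 5, 2]
Pass 2: Select minimum 2 at index 3, swap -> [-5, 2, 5, 3]


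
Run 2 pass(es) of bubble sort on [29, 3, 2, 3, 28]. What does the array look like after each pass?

After pass 1: [3, 2, 3, 28, 29] (4 swaps)
After pass 2: [2, 3, 3, 28, 29] (1 swaps)
Total swaps: 5


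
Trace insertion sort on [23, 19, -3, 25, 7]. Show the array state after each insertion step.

First element 23 is already 'sorted'
Insert 19: shifted 1 elements -> [19, 23, -3, 25, 7]
Insert -3: shifted 2 elements -> [-3, 19, 23, 25, 7]
Insert 25: shifted 0 elements -> [-3, 19, 23, 25, 7]
Insert 7: shifted 3 elements -> [-3, 7, 19, 23, 25]


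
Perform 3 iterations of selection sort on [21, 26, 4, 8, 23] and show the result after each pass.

Pass 1: Select minimum 4 at index 2, swap -> [4, 26, 21, 8, 23]
Pass 2: Select minimum 8 at index 3, swap -> [4, 8, 21, 26, 23]
Pass 3: Select minimum 21 at index 2, swap -> [4, 8, 21, 26, 23]


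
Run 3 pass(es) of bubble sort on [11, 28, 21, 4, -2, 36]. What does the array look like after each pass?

After pass 1: [11, 21, 4, -2, 28, 36] (3 swaps)
After pass 2: [11, 4, -2, 21, 28, 36] (2 swaps)
After pass 3: [4, -2, 11, 21, 28, 36] (2 swaps)
Total swaps: 7


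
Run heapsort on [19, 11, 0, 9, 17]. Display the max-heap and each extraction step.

Build heap: [19, 17, 0, 9, 11]
Extract 19: [17, 11, 0, 9, 19]
Extract 17: [11, 9, 0, 17, 19]
Extract 11: [9, 0, 11, 17, 19]
Extract 9: [0, 9, 11, 17, 19]


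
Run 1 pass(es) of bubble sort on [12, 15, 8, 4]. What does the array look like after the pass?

After pass 1: [12, 8, 4, 15] (2 swaps)
Total swaps: 2


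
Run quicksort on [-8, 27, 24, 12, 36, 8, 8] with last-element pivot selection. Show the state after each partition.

Partition 1: pivot=8 at index 2 -> [-8, 8, 8, 12, 36, 27, 24]
Partition 2: pivot=8 at index 1 -> [-8, 8, 8, 12, 36, 27, 24]
Partition 3: pivot=24 at index 4 -> [-8, 8, 8, 12, 24, 27, 36]
Partition 4: pivot=36 at index 6 -> [-8, 8, 8, 12, 24, 27, 36]


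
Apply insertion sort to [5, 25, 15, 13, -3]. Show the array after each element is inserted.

First element 5 is already 'sorted'
Insert 25: shifted 0 elements -> [5, 25, 15, 13, -3]
Insert 15: shifted 1 elements -> [5, 15, 25, 13, -3]
Insert 13: shifted 2 elements -> [5, 13, 15, 25, -3]
Insert -3: shifted 4 elements -> [-3, 5, 13, 15, 25]


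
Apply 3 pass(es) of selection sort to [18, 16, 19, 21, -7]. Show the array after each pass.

Pass 1: Select minimum -7 at index 4, swap -> [-7, 16, 19, 21, 18]
Pass 2: Select minimum 16 at index 1, swap -> [-7, 16, 19, 21, 18]
Pass 3: Select minimum 18 at index 4, swap -> [-7, 16, 18, 21, 19]


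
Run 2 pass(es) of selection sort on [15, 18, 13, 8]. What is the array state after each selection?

Pass 1: Select minimum 8 at index 3, swap -> [8, 18, 13, 15]
Pass 2: Select minimum 13 at index 2, swap -> [8, 13, 18, 15]


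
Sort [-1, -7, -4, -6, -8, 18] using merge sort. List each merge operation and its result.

Divide and conquer:
  Merge [-7] + [-4] -> [-7, -4]
  Merge [-1] + [-7, -4] -> [-7, -4, -1]
  Merge [-8] + [18] -> [-8, 18]
  Merge [-6] + [-8, 18] -> [-8, -6, 18]
  Merge [-7, -4, -1] + [-8, -6, 18] -> [-8, -7, -6, -4, -1, 18]


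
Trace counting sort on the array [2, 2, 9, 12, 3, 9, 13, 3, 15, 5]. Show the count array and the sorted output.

Count array: [0, 0, 2, 2, 0, 1, 0, 0, 0, 2, 0, 0, 1, 1, 0, 1]
(count[i] = number of elements equal to i)
Cumulative count: [0, 0, 2, 4, 4, 5, 5, 5, 5, 7, 7, 7, 8, 9, 9, 10]
Sorted: [2, 2, 3, 3, 5, 9, 9, 12, 13, 15]


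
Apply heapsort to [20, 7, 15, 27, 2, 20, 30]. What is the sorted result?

Build heap: [30, 27, 20, 7, 2, 20, 15]
Extract 30: [27, 15, 20, 7, 2, 20, 30]
Extract 27: [20, 15, 20, 7, 2, 27, 30]
Extract 20: [20, 15, 2, 7, 20, 27, 30]
Extract 20: [15, 7, 2, 20, 20, 27, 30]
Extract 15: [7, 2, 15, 20, 20, 27, 30]
Extract 7: [2, 7, 15, 20, 20, 27, 30]


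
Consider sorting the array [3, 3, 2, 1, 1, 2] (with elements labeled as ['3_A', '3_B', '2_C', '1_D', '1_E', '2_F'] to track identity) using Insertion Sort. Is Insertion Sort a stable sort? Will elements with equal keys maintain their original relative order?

Trace Insertion Sort on the labeled array (the key is the number; the letter only tracks identity):
  Insert 3_B at index 1: [3_A, 3_B, 2_C, 1_D, 1_E, 2_F]
  Insert 2_C at index 0: [2_C, 3_A, 3_B, 1_D, 1_E, 2_F]
  Insert 1_D at index 0: [1_D, 2_C, 3_A, 3_B, 1_E, 2_F]
  Insert 1_E at index 1: [1_D, 1_E, 2_C, 3_A, 3_B, 2_F]
  Insert 2_F at index 3: [1_D, 1_E, 2_C, 2_F, 3_A, 3_B]
Final order: [1_D, 1_E, 2_C, 2_F, 3_A, 3_B]
Equal keys:
  value 1: originally 1_D, 1_E; after sorting 1_D, 1_E -> order preserved
  value 2: originally 2_C, 2_F; after sorting 2_C, 2_F -> order preserved
  value 3: originally 3_A, 3_B; after sorting 3_A, 3_B -> order preserved
All equal keys kept their original relative order. Insertion Sort is stable: elements are shifted only while they are strictly greater than the key, so a key is inserted after any equal elements already placed.
Answer: Stable


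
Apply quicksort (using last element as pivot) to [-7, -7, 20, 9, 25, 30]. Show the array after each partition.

Partition 1: pivot=30 at index 5 -> [-7, -7, 20, 9, 25, 30]
Partition 2: pivot=25 at index 4 -> [-7, -7, 20, 9, 25, 30]
Partition 3: pivot=9 at index 2 -> [-7, -7, 9, 20, 25, 30]
Partition 4: pivot=-7 at index 1 -> [-7, -7, 9, 20, 25, 30]


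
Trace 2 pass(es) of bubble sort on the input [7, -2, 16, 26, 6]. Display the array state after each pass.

After pass 1: [-2, 7, 16, 6, 26] (2 swaps)
After pass 2: [-2, 7, 6, 16, 26] (1 swaps)
Total swaps: 3


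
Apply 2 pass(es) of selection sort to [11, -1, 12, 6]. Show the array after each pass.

Pass 1: Select minimum -1 at index 1, swap -> [-1, 11, 12, 6]
Pass 2: Select minimum 6 at index 3, swap -> [-1, 6, 12, 11]


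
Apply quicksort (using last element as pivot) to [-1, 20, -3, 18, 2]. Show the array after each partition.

Partition 1: pivot=2 at index 2 -> [-1, -3, 2, 18, 20]
Partition 2: pivot=-3 at index 0 -> [-3, -1, 2, 18, 20]
Partition 3: pivot=20 at index 4 -> [-3, -1, 2, 18, 20]


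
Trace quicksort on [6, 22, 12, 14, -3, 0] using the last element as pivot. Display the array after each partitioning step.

Partition 1: pivot=0 at index 1 -> [-3, 0, 12, 14, 6, 22]
Partition 2: pivot=22 at index 5 -> [-3, 0, 12, 14, 6, 22]
Partition 3: pivot=6 at index 2 -> [-3, 0, 6, 14, 12, 22]
Partition 4: pivot=12 at index 3 -> [-3, 0, 6, 12, 14, 22]


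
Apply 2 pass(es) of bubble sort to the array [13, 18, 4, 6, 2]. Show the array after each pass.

After pass 1: [13, 4, 6, 2, 18] (3 swaps)
After pass 2: [4, 6, 2, 13, 18] (3 swaps)
Total swaps: 6


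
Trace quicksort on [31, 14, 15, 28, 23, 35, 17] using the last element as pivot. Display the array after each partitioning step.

Partition 1: pivot=17 at index 2 -> [14, 15, 17, 28, 23, 35, 31]
Partition 2: pivot=15 at index 1 -> [14, 15, 17, 28, 23, 35, 31]
Partition 3: pivot=31 at index 5 -> [14, 15, 17, 28, 23, 31, 35]
Partition 4: pivot=23 at index 3 -> [14, 15, 17, 23, 28, 31, 35]


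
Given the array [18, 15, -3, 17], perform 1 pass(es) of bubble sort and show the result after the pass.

After pass 1: [15, -3, 17, 18] (3 swaps)
Total swaps: 3


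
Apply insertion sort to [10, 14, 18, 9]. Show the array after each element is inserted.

First element 10 is already 'sorted'
Insert 14: shifted 0 elements -> [10, 14, 18, 9]
Insert 18: shifted 0 elements -> [10, 14, 18, 9]
Insert 9: shifted 3 elements -> [9, 10, 14, 18]


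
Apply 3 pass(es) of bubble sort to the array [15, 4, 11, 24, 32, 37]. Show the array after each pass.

After pass 1: [4, 11, 15, 24, 32, 37] (2 swaps)
After pass 2: [4, 11, 15, 24, 32, 37] (0 swaps)
After pass 3: [4, 11, 15, 24, 32, 37] (0 swaps)
Total swaps: 2


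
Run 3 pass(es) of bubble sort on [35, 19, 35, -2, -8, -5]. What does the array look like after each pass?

After pass 1: [19, 35, -2, -8, -5, 35] (4 swaps)
After pass 2: [19, -2, -8, -5, 35, 35] (3 swaps)
After pass 3: [-2, -8, -5, 19, 35, 35] (3 swaps)
Total swaps: 10


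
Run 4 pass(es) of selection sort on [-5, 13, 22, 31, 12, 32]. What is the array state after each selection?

Pass 1: Select minimum -5 at index 0, swap -> [-5, 13, 22, 31, 12, 32]
Pass 2: Select minimum 12 at index 4, swap -> [-5, 12, 22, 31, 13, 32]
Pass 3: Select minimum 13 at index 4, swap -> [-5, 12, 13, 31, 22, 32]
Pass 4: Select minimum 22 at index 4, swap -> [-5, 12, 13, 22, 31, 32]


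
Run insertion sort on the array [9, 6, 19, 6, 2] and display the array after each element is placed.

First element 9 is already 'sorted'
Insert 6: shifted 1 elements -> [6, 9, 19, 6, 2]
Insert 19: shifted 0 elements -> [6, 9, 19, 6, 2]
Insert 6: shifted 2 elements -> [6, 6, 9, 19, 2]
Insert 2: shifted 4 elements -> [2, 6, 6, 9, 19]


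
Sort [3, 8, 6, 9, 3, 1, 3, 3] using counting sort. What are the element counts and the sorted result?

Count array: [0, 1, 0, 4, 0, 0, 1, 0, 1, 1]
(count[i] = number of elements equal to i)
Cumulative count: [0, 1, 1, 5, 5, 5, 6, 6, 7, 8]
Sorted: [1, 3, 3, 3, 3, 6, 8, 9]


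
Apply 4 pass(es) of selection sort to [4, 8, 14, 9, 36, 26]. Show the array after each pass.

Pass 1: Select minimum 4 at index 0, swap -> [4, 8, 14, 9, 36, 26]
Pass 2: Select minimum 8 at index 1, swap -> [4, 8, 14, 9, 36, 26]
Pass 3: Select minimum 9 at index 3, swap -> [4, 8, 9, 14, 36, 26]
Pass 4: Select minimum 14 at index 3, swap -> [4, 8, 9, 14, 36, 26]


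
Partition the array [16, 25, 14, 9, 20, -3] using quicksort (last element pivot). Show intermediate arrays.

Partition 1: pivot=-3 at index 0 -> [-3, 25, 14, 9, 20, 16]
Partition 2: pivot=16 at index 3 -> [-3, 14, 9, 16, 20, 25]
Partition 3: pivot=9 at index 1 -> [-3, 9, 14, 16, 20, 25]
Partition 4: pivot=25 at index 5 -> [-3, 9, 14, 16, 20, 25]


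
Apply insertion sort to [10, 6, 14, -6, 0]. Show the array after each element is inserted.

First element 10 is already 'sorted'
Insert 6: shifted 1 elements -> [6, 10, 14, -6, 0]
Insert 14: shifted 0 elements -> [6, 10, 14, -6, 0]
Insert -6: shifted 3 elements -> [-6, 6, 10, 14, 0]
Insert 0: shifted 3 elements -> [-6, 0, 6, 10, 14]


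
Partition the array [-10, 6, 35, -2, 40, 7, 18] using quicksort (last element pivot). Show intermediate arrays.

Partition 1: pivot=18 at index 4 -> [-10, 6, -2, 7, 18, 35, 40]
Partition 2: pivot=7 at index 3 -> [-10, 6, -2, 7, 18, 35, 40]
Partition 3: pivot=-2 at index 1 -> [-10, -2, 6, 7, 18, 35, 40]
Partition 4: pivot=40 at index 6 -> [-10, -2, 6, 7, 18, 35, 40]


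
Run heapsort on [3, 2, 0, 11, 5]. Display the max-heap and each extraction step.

Build heap: [11, 5, 0, 2, 3]
Extract 11: [5, 3, 0, 2, 11]
Extract 5: [3, 2, 0, 5, 11]
Extract 3: [2, 0, 3, 5, 11]
Extract 2: [0, 2, 3, 5, 11]


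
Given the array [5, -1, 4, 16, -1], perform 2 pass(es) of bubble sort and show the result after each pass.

After pass 1: [-1, 4, 5, -1, 16] (3 swaps)
After pass 2: [-1, 4, -1, 5, 16] (1 swaps)
Total swaps: 4


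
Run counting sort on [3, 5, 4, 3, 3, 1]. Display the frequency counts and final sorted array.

Count array: [0, 1, 0, 3, 1, 1]
(count[i] = number of elements equal to i)
Cumulative count: [0, 1, 1, 4, 5, 6]
Sorted: [1, 3, 3, 3, 4, 5]


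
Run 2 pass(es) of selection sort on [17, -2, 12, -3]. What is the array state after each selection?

Pass 1: Select minimum -3 at index 3, swap -> [-3, -2, 12, 17]
Pass 2: Select minimum -2 at index 1, swap -> [-3, -2, 12, 17]


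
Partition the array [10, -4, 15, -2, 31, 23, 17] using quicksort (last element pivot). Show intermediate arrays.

Partition 1: pivot=17 at index 4 -> [10, -4, 15, -2, 17, 23, 31]
Partition 2: pivot=-2 at index 1 -> [-4, -2, 15, 10, 17, 23, 31]
Partition 3: pivot=10 at index 2 -> [-4, -2, 10, 15, 17, 23, 31]
Partition 4: pivot=31 at index 6 -> [-4, -2, 10, 15, 17, 23, 31]


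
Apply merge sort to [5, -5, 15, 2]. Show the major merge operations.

Divide and conquer:
  Merge [5] + [-5] -> [-5, 5]
  Merge [15] + [2] -> [2, 15]
  Merge [-5, 5] + [2, 15] -> [-5, 2, 5, 15]


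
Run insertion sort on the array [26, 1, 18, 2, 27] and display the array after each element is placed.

First element 26 is already 'sorted'
Insert 1: shifted 1 elements -> [1, 26, 18, 2, 27]
Insert 18: shifted 1 elements -> [1, 18, 26, 2, 27]
Insert 2: shifted 2 elements -> [1, 2, 18, 26, 27]
Insert 27: shifted 0 elements -> [1, 2, 18, 26, 27]


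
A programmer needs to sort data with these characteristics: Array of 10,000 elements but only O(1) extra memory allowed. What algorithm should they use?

Best choice: Heapsort
Reason: Heapsort rearranges the array in place using O(1) auxiliary space and still guarantees O(n log n) time; quicksort partitions in place but needs Theta(log n) stack space for recursion (O(n) in the worst case), and mergesort requires O(n) auxiliary space


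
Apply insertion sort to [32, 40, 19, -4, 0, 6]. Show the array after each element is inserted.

First element 32 is already 'sorted'
Insert 40: shifted 0 elements -> [32, 40, 19, -4, 0, 6]
Insert 19: shifted 2 elements -> [19, 32, 40, -4, 0, 6]
Insert -4: shifted 3 elements -> [-4, 19, 32, 40, 0, 6]
Insert 0: shifted 3 elements -> [-4, 0, 19, 32, 40, 6]
Insert 6: shifted 3 elements -> [-4, 0, 6, 19, 32, 40]


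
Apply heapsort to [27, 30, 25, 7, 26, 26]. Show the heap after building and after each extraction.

Build heap: [30, 27, 26, 7, 26, 25]
Extract 30: [27, 26, 26, 7, 25, 30]
Extract 27: [26, 25, 26, 7, 27, 30]
Extract 26: [26, 25, 7, 26, 27, 30]
Extract 26: [25, 7, 26, 26, 27, 30]
Extract 25: [7, 25, 26, 26, 27, 30]


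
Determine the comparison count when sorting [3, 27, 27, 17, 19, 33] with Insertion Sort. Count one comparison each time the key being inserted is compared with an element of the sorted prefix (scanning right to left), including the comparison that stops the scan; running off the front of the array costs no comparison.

Insert 27: 3 <= 27 (stop) = 1 comparison(s) -> [3, 27, 27, 17, 19, 33]
Insert 27: 27 <= 27 (stop) = 1 comparison(s) -> [3, 27, 27, 17, 19, 33]
Insert 17: 27 > 17 (shift), 27 > 17 (shift), 3 <= 17 (stop) = 3 comparison(s) -> [3, 17, 27, 27, 19, 33]
Insert 19: 27 > 19 (shift), 27 > 19 (shift), 17 <= 19 (stop) = 3 comparison(s) -> [3, 17, 19, 27, 27, 33]
Insert 33: 27 <= 33 (stop) = 1 comparison(s) -> [3, 17, 19, 27, 27, 33]
Total comparisons: 1 + 1 + 3 + 3 + 1 = 9


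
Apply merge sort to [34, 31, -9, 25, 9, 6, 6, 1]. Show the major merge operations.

Divide and conquer:
  Merge [34] + [31] -> [31, 34]
  Merge [-9] + [25] -> [-9, 25]
  Merge [31, 34] + [-9, 25] -> [-9, 25, 31, 34]
  Merge [9] + [6] -> [6, 9]
  Merge [6] + [1] -> [1, 6]
  Merge [6, 9] + [1, 6] -> [1, 6, 6, 9]
  Merge [-9, 25, 31, 34] + [1, 6, 6, 9] -> [-9, 1, 6, 6, 9, 25, 31, 34]


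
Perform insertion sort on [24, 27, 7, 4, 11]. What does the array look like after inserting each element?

First element 24 is already 'sorted'
Insert 27: shifted 0 elements -> [24, 27, 7, 4, 11]
Insert 7: shifted 2 elements -> [7, 24, 27, 4, 11]
Insert 4: shifted 3 elements -> [4, 7, 24, 27, 11]
Insert 11: shifted 2 elements -> [4, 7, 11, 24, 27]


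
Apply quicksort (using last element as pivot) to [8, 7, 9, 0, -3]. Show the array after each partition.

Partition 1: pivot=-3 at index 0 -> [-3, 7, 9, 0, 8]
Partition 2: pivot=8 at index 3 -> [-3, 7, 0, 8, 9]
Partition 3: pivot=0 at index 1 -> [-3, 0, 7, 8, 9]


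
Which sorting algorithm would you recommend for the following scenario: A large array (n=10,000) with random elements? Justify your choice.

Best choice: Quicksort or Mergesort
Reason: Both have O(n log n) average case; quicksort has lower constant factors


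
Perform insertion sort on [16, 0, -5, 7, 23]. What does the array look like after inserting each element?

First element 16 is already 'sorted'
Insert 0: shifted 1 elements -> [0, 16, -5, 7, 23]
Insert -5: shifted 2 elements -> [-5, 0, 16, 7, 23]
Insert 7: shifted 1 elements -> [-5, 0, 7, 16, 23]
Insert 23: shifted 0 elements -> [-5, 0, 7, 16, 23]


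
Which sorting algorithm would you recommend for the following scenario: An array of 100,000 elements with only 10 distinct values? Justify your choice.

Best choice: 3-way quicksort or Counting sort
Reason: 3-way (Dutch national flag) partitioning groups every copy of the pivot together, so with only d=10 distinct keys quicksort finishes in O(n log d) expected time, which is effectively linear; counting sort runs in O(n + k) where k is the size of the key range (not the number of distinct values), so it is linear when the 10 values are integers drawn from a small known range


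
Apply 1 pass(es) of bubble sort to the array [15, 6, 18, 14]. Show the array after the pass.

After pass 1: [6, 15, 14, 18] (2 swaps)
Total swaps: 2


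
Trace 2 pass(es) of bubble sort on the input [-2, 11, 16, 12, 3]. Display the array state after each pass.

After pass 1: [-2, 11, 12, 3, 16] (2 swaps)
After pass 2: [-2, 11, 3, 12, 16] (1 swaps)
Total swaps: 3


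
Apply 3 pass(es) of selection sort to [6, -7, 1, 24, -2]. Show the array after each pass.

Pass 1: Select minimum -7 at index 1, swap -> [-7, 6, 1, 24, -2]
Pass 2: Select minimum -2 at index 4, swap -> [-7, -2, 1, 24, 6]
Pass 3: Select minimum 1 at index 2, swap -> [-7, -2, 1, 24, 6]


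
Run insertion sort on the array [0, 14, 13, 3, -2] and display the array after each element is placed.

First element 0 is already 'sorted'
Insert 14: shifted 0 elements -> [0, 14, 13, 3, -2]
Insert 13: shifted 1 elements -> [0, 13, 14, 3, -2]
Insert 3: shifted 2 elements -> [0, 3, 13, 14, -2]
Insert -2: shifted 4 elements -> [-2, 0, 3, 13, 14]


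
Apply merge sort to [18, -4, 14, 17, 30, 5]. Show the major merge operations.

Divide and conquer:
  Merge [-4] + [14] -> [-4, 14]
  Merge [18] + [-4, 14] -> [-4, 14, 18]
  Merge [30] + [5] -> [5, 30]
  Merge [17] + [5, 30] -> [5, 17, 30]
  Merge [-4, 14, 18] + [5, 17, 30] -> [-4, 5, 14, 17, 18, 30]


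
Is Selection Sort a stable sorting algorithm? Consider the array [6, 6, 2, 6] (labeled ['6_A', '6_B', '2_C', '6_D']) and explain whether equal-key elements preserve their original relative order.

Trace Selection Sort on the labeled array (the key is the number; the letter only tracks identity):
  Pass 1: minimum of unsorted part is 2_C at index 2; swap it with 6_A at index 0 -> [2_C, 6_B, 6_A, 6_D]
  Pass 2: minimum 6_B is already at index 1; no swap -> [2_C, 6_B, 6_A, 6_D]
  Pass 3: minimum 6_A is already at index 2; no swap -> [2_C, 6_B, 6_A, 6_D]
Final order: [2_C, 6_B, 6_A, 6_D]
Equal keys:
  value 6: originally 6_A, 6_B, 6_D; after sorting 6_B, 6_A, 6_D -> order changed
Equal keys were reordered, so Selection Sort is not stable: the long-range swap that moves the minimum into place can carry an element past an equal key. (One such input is enough; an unstable sort may happen to preserve order on other inputs, but it gives no guarantee.)
Answer: Not stable


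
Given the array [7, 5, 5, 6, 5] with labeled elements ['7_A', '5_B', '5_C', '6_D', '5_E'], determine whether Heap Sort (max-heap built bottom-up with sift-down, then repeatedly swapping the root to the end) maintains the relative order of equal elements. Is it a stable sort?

Trace Heap Sort on the labeled array (the key is the number; the letter only tracks identity):
  Build max-heap: [7_A, 6_D, 5_C, 5_B, 5_E]
  Swap root 7_A to index 4, re-heapify first 4 -> [6_D, 5_E, 5_C, 5_B, 7_A]
  Swap root 6_D to index 3, re-heapify first 3 -> [5_B, 5_E, 5_C, 6_D, 7_A]
  Swap root 5_B to index 2, re-heapify first 2 -> [5_C, 5_E, 5_B, 6_D, 7_A]
  Swap root 5_C to index 1, re-heapify first 1 -> [5_E, 5_C, 5_B, 6_D, 7_A]
Final order: [5_E, 5_C, 5_B, 6_D, 7_A]
Equal keys:
  value 5: originally 5_B, 5_C, 5_E; after sorting 5_E, 5_C, 5_B -> order changed
Equal keys were reordered, so Heap Sort is not stable: heap construction and root-to-end swaps move elements without regard to the original order of equal keys. (One such input is enough; an unstable sort may happen to preserve order on other inputs, but it gives no guarantee.)
Answer: Not stable


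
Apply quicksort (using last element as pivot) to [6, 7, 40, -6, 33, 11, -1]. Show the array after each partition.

Partition 1: pivot=-1 at index 1 -> [-6, -1, 40, 6, 33, 11, 7]
Partition 2: pivot=7 at index 3 -> [-6, -1, 6, 7, 33, 11, 40]
Partition 3: pivot=40 at index 6 -> [-6, -1, 6, 7, 33, 11, 40]
Partition 4: pivot=11 at index 4 -> [-6, -1, 6, 7, 11, 33, 40]


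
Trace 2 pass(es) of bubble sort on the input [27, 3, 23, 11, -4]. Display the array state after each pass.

After pass 1: [3, 23, 11, -4, 27] (4 swaps)
After pass 2: [3, 11, -4, 23, 27] (2 swaps)
Total swaps: 6


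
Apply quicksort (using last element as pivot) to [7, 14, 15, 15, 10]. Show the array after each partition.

Partition 1: pivot=10 at index 1 -> [7, 10, 15, 15, 14]
Partition 2: pivot=14 at index 2 -> [7, 10, 14, 15, 15]
Partition 3: pivot=15 at index 4 -> [7, 10, 14, 15, 15]


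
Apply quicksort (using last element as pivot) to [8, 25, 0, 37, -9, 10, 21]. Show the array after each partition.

Partition 1: pivot=21 at index 4 -> [8, 0, -9, 10, 21, 37, 25]
Partition 2: pivot=10 at index 3 -> [8, 0, -9, 10, 21, 37, 25]
Partition 3: pivot=-9 at index 0 -> [-9, 0, 8, 10, 21, 37, 25]
Partition 4: pivot=8 at index 2 -> [-9, 0, 8, 10, 21, 37, 25]
Partition 5: pivot=25 at index 5 -> [-9, 0, 8, 10, 21, 25, 37]


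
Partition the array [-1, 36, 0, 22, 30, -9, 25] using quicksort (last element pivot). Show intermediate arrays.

Partition 1: pivot=25 at index 4 -> [-1, 0, 22, -9, 25, 36, 30]
Partition 2: pivot=-9 at index 0 -> [-9, 0, 22, -1, 25, 36, 30]
Partition 3: pivot=-1 at index 1 -> [-9, -1, 22, 0, 25, 36, 30]
Partition 4: pivot=0 at index 2 -> [-9, -1, 0, 22, 25, 36, 30]
Partition 5: pivot=30 at index 5 -> [-9, -1, 0, 22, 25, 30, 36]


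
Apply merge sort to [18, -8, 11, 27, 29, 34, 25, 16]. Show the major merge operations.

Divide and conquer:
  Merge [18] + [-8] -> [-8, 18]
  Merge [11] + [27] -> [11, 27]
  Merge [-8, 18] + [11, 27] -> [-8, 11, 18, 27]
  Merge [29] + [34] -> [29, 34]
  Merge [25] + [16] -> [16, 25]
  Merge [29, 34] + [16, 25] -> [16, 25, 29, 34]
  Merge [-8, 11, 18, 27] + [16, 25, 29, 34] -> [-8, 11, 16, 18, 25, 27, 29, 34]


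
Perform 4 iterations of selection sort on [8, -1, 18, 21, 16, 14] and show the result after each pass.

Pass 1: Select minimum -1 at index 1, swap -> [-1, 8, 18, 21, 16, 14]
Pass 2: Select minimum 8 at index 1, swap -> [-1, 8, 18, 21, 16, 14]
Pass 3: Select minimum 14 at index 5, swap -> [-1, 8, 14, 21, 16, 18]
Pass 4: Select minimum 16 at index 4, swap -> [-1, 8, 14, 16, 21, 18]


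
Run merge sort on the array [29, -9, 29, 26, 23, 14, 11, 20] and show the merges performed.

Divide and conquer:
  Merge [29] + [-9] -> [-9, 29]
  Merge [29] + [26] -> [26, 29]
  Merge [-9, 29] + [26, 29] -> [-9, 26, 29, 29]
  Merge [23] + [14] -> [14, 23]
  Merge [11] + [20] -> [11, 20]
  Merge [14, 23] + [11, 20] -> [11, 14, 20, 23]
  Merge [-9, 26, 29, 29] + [11, 14, 20, 23] -> [-9, 11, 14, 20, 23, 26, 29, 29]


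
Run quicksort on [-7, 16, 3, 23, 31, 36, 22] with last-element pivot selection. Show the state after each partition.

Partition 1: pivot=22 at index 3 -> [-7, 16, 3, 22, 31, 36, 23]
Partition 2: pivot=3 at index 1 -> [-7, 3, 16, 22, 31, 36, 23]
Partition 3: pivot=23 at index 4 -> [-7, 3, 16, 22, 23, 36, 31]
Partition 4: pivot=31 at index 5 -> [-7, 3, 16, 22, 23, 31, 36]


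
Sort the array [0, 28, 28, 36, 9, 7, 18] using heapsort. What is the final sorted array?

Build heap: [36, 28, 28, 0, 9, 7, 18]
Extract 36: [28, 18, 28, 0, 9, 7, 36]
Extract 28: [28, 18, 7, 0, 9, 28, 36]
Extract 28: [18, 9, 7, 0, 28, 28, 36]
Extract 18: [9, 0, 7, 18, 28, 28, 36]
Extract 9: [7, 0, 9, 18, 28, 28, 36]
Extract 7: [0, 7, 9, 18, 28, 28, 36]


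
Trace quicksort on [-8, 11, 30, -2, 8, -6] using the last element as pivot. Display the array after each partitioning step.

Partition 1: pivot=-6 at index 1 -> [-8, -6, 30, -2, 8, 11]
Partition 2: pivot=11 at index 4 -> [-8, -6, -2, 8, 11, 30]
Partition 3: pivot=8 at index 3 -> [-8, -6, -2, 8, 11, 30]


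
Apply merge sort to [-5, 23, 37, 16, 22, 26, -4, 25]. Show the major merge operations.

Divide and conquer:
  Merge [-5] + [23] -> [-5, 23]
  Merge [37] + [16] -> [16, 37]
  Merge [-5, 23] + [16, 37] -> [-5, 16, 23, 37]
  Merge [22] + [26] -> [22, 26]
  Merge [-4] + [25] -> [-4, 25]
  Merge [22, 26] + [-4, 25] -> [-4, 22, 25, 26]
  Merge [-5, 16, 23, 37] + [-4, 22, 25, 26] -> [-5, -4, 16, 22, 23, 25, 26, 37]


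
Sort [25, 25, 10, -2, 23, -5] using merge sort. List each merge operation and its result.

Divide and conquer:
  Merge [25] + [10] -> [10, 25]
  Merge [25] + [10, 25] -> [10, 25, 25]
  Merge [23] + [-5] -> [-5, 23]
  Merge [-2] + [-5, 23] -> [-5, -2, 23]
  Merge [10, 25, 25] + [-5, -2, 23] -> [-5, -2, 10, 23, 25, 25]


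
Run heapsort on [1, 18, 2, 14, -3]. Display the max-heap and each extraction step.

Build heap: [18, 14, 2, 1, -3]
Extract 18: [14, 1, 2, -3, 18]
Extract 14: [2, 1, -3, 14, 18]
Extract 2: [1, -3, 2, 14, 18]
Extract 1: [-3, 1, 2, 14, 18]


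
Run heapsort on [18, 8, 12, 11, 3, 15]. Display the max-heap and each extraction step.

Build heap: [18, 11, 15, 8, 3, 12]
Extract 18: [15, 11, 12, 8, 3, 18]
Extract 15: [12, 11, 3, 8, 15, 18]
Extract 12: [11, 8, 3, 12, 15, 18]
Extract 11: [8, 3, 11, 12, 15, 18]
Extract 8: [3, 8, 11, 12, 15, 18]


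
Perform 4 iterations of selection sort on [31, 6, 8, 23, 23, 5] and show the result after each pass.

Pass 1: Select minimum 5 at index 5, swap -> [5, 6, 8, 23, 23, 31]
Pass 2: Select minimum 6 at index 1, swap -> [5, 6, 8, 23, 23, 31]
Pass 3: Select minimum 8 at index 2, swap -> [5, 6, 8, 23, 23, 31]
Pass 4: Select minimum 23 at index 3, swap -> [5, 6, 8, 23, 23, 31]


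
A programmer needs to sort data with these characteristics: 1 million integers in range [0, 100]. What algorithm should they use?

Best choice: Counting sort
Reason: O(n + k) where k=100 is small; linear time beats O(n log n)


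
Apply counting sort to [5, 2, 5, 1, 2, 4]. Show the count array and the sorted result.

Count array: [0, 1, 2, 0, 1, 2]
(count[i] = number of elements equal to i)
Cumulative count: [0, 1, 3, 3, 4, 6]
Sorted: [1, 2, 2, 4, 5, 5]


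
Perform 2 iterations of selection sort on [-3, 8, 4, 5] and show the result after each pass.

Pass 1: Select minimum -3 at index 0, swap -> [-3, 8, 4, 5]
Pass 2: Select minimum 4 at index 2, swap -> [-3, 4, 8, 5]


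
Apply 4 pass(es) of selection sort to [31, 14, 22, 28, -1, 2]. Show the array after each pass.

Pass 1: Select minimum -1 at index 4, swap -> [-1, 14, 22, 28, 31, 2]
Pass 2: Select minimum 2 at index 5, swap -> [-1, 2, 22, 28, 31, 14]
Pass 3: Select minimum 14 at index 5, swap -> [-1, 2, 14, 28, 31, 22]
Pass 4: Select minimum 22 at index 5, swap -> [-1, 2, 14, 22, 31, 28]


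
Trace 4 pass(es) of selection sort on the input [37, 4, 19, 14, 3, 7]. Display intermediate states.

Pass 1: Select minimum 3 at index 4, swap -> [3, 4, 19, 14, 37, 7]
Pass 2: Select minimum 4 at index 1, swap -> [3, 4, 19, 14, 37, 7]
Pass 3: Select minimum 7 at index 5, swap -> [3, 4, 7, 14, 37, 19]
Pass 4: Select minimum 14 at index 3, swap -> [3, 4, 7, 14, 37, 19]


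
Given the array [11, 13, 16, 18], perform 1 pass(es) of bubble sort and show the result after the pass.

After pass 1: [11, 13, 16, 18] (0 swaps)
Total swaps: 0


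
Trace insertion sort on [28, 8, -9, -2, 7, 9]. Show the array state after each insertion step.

First element 28 is already 'sorted'
Insert 8: shifted 1 elements -> [8, 28, -9, -2, 7, 9]
Insert -9: shifted 2 elements -> [-9, 8, 28, -2, 7, 9]
Insert -2: shifted 2 elements -> [-9, -2, 8, 28, 7, 9]
Insert 7: shifted 2 elements -> [-9, -2, 7, 8, 28, 9]
Insert 9: shifted 1 elements -> [-9, -2, 7, 8, 9, 28]


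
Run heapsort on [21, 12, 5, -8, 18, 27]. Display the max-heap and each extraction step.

Build heap: [27, 18, 21, -8, 12, 5]
Extract 27: [21, 18, 5, -8, 12, 27]
Extract 21: [18, 12, 5, -8, 21, 27]
Extract 18: [12, -8, 5, 18, 21, 27]
Extract 12: [5, -8, 12, 18, 21, 27]
Extract 5: [-8, 5, 12, 18, 21, 27]


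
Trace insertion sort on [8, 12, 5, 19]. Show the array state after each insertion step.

First element 8 is already 'sorted'
Insert 12: shifted 0 elements -> [8, 12, 5, 19]
Insert 5: shifted 2 elements -> [5, 8, 12, 19]
Insert 19: shifted 0 elements -> [5, 8, 12, 19]


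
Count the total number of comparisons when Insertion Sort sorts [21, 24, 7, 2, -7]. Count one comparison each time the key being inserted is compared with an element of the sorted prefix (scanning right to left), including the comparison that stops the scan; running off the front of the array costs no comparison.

Insert 24: 21 <= 24 (stop) = 1 comparison(s) -> [21, 24, 7, 2, -7]
Insert 7: 24 > 7 (shift), 21 > 7 (shift), reached front = 2 comparison(s) -> [7, 21, 24, 2, -7]
Insert 2: 24 > 2 (shift), 21 > 2 (shift), 7 > 2 (shift), reached front = 3 comparison(s) -> [2, 7, 21, 24, -7]
Insert -7: 24 > -7 (shift), 21 > -7 (shift), 7 > -7 (shift), 2 > -7 (shift), reached front = 4 comparison(s) -> [-7, 2, 7, 21, 24]
Total comparisons: 1 + 2 + 3 + 4 = 10


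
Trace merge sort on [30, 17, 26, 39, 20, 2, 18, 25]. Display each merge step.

Divide and conquer:
  Merge [30] + [17] -> [17, 30]
  Merge [26] + [39] -> [26, 39]
  Merge [17, 30] + [26, 39] -> [17, 26, 30, 39]
  Merge [20] + [2] -> [2, 20]
  Merge [18] + [25] -> [18, 25]
  Merge [2, 20] + [18, 25] -> [2, 18, 20, 25]
  Merge [17, 26, 30, 39] + [2, 18, 20, 25] -> [2, 17, 18, 20, 25, 26, 30, 39]


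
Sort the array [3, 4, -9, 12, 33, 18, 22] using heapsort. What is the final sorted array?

Build heap: [33, 12, 22, 3, 4, 18, -9]
Extract 33: [22, 12, 18, 3, 4, -9, 33]
Extract 22: [18, 12, -9, 3, 4, 22, 33]
Extract 18: [12, 4, -9, 3, 18, 22, 33]
Extract 12: [4, 3, -9, 12, 18, 22, 33]
Extract 4: [3, -9, 4, 12, 18, 22, 33]
Extract 3: [-9, 3, 4, 12, 18, 22, 33]


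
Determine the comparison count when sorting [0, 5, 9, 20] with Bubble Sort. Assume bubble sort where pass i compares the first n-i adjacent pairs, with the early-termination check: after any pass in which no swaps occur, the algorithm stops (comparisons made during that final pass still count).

Pass 1: compare adjacent pairs (0,1)..(2,3) = 3 comparison(s), 0 swap(s) -> [0, 5, 9, 20]
No swaps in this pass, so bubble sort stops here.
Total comparisons: 3 = 3


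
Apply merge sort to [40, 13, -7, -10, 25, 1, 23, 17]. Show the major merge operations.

Divide and conquer:
  Merge [40] + [13] -> [13, 40]
  Merge [-7] + [-10] -> [-10, -7]
  Merge [13, 40] + [-10, -7] -> [-10, -7, 13, 40]
  Merge [25] + [1] -> [1, 25]
  Merge [23] + [17] -> [17, 23]
  Merge [1, 25] + [17, 23] -> [1, 17, 23, 25]
  Merge [-10, -7, 13, 40] + [1, 17, 23, 25] -> [-10, -7, 1, 13, 17, 23, 25, 40]
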